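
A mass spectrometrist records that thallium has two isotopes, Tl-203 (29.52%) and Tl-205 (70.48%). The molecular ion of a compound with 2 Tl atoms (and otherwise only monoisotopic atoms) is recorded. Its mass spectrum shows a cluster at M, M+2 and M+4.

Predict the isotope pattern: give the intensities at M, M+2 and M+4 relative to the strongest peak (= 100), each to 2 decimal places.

17.54 : 83.77 : 100.00

Each Tl atom is independently Tl-203 (p = 0.2952) or Tl-205 (q = 0.7048); the cluster is the binomial expansion (p + q)^2.
P(M) = 0.2952^2 = 0.087143
P(M+2) = 2 × 0.2952^1 × 0.7048^1 = 0.416114
P(M+4) = 0.7048^2 = 0.496743
The M+4 peak is largest (0.496743); scaling to 100 gives 17.54 : 83.77 : 100.00.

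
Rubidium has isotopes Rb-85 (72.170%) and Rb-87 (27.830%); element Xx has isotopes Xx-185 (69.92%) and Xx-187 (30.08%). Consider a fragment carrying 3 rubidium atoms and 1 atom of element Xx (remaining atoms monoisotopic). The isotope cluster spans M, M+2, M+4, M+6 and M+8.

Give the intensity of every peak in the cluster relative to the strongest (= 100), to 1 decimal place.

Rubidium pattern (n=3): 0.37589809 : 0.43485841 : 0.16768892 : 0.02155458
Element Xx pattern (n=1): 0.6992 : 0.3008
Convolve the two distributions (both contribute in 2-u steps):
  M: 0.37589809×0.6992 = 0.262828
  M+2: 0.37589809×0.3008 + 0.43485841×0.6992 = 0.417123
  M+4: 0.43485841×0.3008 + 0.16768892×0.6992 = 0.248054
  M+6: 0.16768892×0.3008 + 0.02155458×0.6992 = 0.065512
  M+8: 0.02155458×0.3008 = 0.006484
Scale to base peak (0.417123) = 100: 63.0 : 100.0 : 59.5 : 15.7 : 1.6

63.0 : 100.0 : 59.5 : 15.7 : 1.6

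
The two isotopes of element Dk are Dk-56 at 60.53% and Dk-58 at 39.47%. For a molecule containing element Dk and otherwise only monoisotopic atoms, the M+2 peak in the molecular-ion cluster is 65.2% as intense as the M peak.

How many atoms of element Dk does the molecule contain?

1

For n independent Dk atoms, I(M+2)/I(M) = n · (abundance Dk-58) / (abundance Dk-56) = n · 0.3947/0.6053.
n = 0.652 × 0.6053/0.3947 = 1.00 ≈ 1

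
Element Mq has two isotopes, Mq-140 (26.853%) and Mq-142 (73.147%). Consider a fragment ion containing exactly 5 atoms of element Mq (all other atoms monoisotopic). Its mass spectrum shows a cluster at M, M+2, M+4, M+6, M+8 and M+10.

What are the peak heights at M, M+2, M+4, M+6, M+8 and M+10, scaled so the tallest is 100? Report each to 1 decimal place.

Expanding (0.26853 + 0.73147)^5:
P(M) = 0.26853^5 = 0.001396
P(M+2) = 5 × 0.26853^4 × 0.73147^1 = 0.019017
P(M+4) = 10 × 0.26853^3 × 0.73147^2 = 0.103603
P(M+6) = 10 × 0.26853^2 × 0.73147^3 = 0.282212
P(M+8) = 5 × 0.26853^1 × 0.73147^4 = 0.384369
P(M+10) = 0.73147^5 = 0.209403
The M+8 peak is largest (0.384369); scaling to 100 gives 0.4 : 4.9 : 27.0 : 73.4 : 100.0 : 54.5.

0.4 : 4.9 : 27.0 : 73.4 : 100.0 : 54.5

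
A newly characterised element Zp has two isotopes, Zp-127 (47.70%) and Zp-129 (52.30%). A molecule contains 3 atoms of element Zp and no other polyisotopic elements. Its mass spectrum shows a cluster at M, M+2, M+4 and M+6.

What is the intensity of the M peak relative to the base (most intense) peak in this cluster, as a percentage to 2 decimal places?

27.73%

Term probabilities: M 0.1085, M+2 0.3570, M+4 0.3914, M+6 0.1431. Base peak = M+4.
P(M+4) = C(3,2) × 0.4770^1 × 0.5230^2 = 3 × 0.4770 × 0.273529 = 0.391420 (base)
P(M) = C(3,0) × 0.4770^3 × 0.5230^0 = 1 × 0.10853133 × 1.0000 = 0.108531
Relative intensity = 0.108531 / 0.391420 × 100 = 27.73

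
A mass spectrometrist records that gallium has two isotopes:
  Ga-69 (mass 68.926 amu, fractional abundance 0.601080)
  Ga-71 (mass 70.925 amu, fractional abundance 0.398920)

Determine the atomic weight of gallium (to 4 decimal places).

69.7234 amu

The abundance-weighted mean is 0.601080 × 68.926 + 0.398920 × 70.925
= 41.43004 + 28.29340 = 69.72344 amu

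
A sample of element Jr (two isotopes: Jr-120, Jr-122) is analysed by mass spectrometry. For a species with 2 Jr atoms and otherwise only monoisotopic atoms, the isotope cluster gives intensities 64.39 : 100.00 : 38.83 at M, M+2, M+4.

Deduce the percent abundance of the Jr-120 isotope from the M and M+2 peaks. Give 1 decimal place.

Write p for the Jr-120 fraction. I(M+2)/I(M) = [C(2,1)·p^1·(1−p)] / p^2 = 2·(1−p)/p = 100.00/64.39 = 1.5530
(1−p)/p = 1.5530/2 = 0.7765  ⇒  p = 1/(1 + 0.7765) = 0.5629
Jr-120: 56.3%, Jr-122: 43.7%.

56.3%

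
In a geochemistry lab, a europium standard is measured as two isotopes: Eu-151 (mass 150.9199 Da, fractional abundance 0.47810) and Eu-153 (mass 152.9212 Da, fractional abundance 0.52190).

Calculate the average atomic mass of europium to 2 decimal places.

151.96 Da

The abundance-weighted mean is 0.47810 × 150.9199 + 0.52190 × 152.9212
= 72.15480 + 79.80957 = 151.96437 Da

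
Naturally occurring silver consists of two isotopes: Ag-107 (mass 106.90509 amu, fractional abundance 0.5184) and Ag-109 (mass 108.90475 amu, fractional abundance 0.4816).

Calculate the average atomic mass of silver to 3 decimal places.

The abundance-weighted mean is 0.5184 × 106.90509 + 0.4816 × 108.90475
= 55.419599 + 52.448528 = 107.868127 amu

107.868 amu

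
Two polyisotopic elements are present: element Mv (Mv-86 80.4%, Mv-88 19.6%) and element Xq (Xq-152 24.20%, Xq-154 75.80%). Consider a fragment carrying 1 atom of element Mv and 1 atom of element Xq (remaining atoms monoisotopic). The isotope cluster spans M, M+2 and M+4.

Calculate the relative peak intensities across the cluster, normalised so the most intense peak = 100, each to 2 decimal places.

29.62 : 100.00 : 22.62

Element Mv pattern (n=1): 0.8040 : 0.1960
Element Xq pattern (n=1): 0.2420 : 0.7580
Convolve the two distributions (both contribute in 2-u steps):
  M: 0.8040×0.2420 = 0.194568
  M+2: 0.8040×0.7580 + 0.1960×0.2420 = 0.656864
  M+4: 0.1960×0.7580 = 0.148568
Scale to base peak (0.656864) = 100: 29.62 : 100.00 : 22.62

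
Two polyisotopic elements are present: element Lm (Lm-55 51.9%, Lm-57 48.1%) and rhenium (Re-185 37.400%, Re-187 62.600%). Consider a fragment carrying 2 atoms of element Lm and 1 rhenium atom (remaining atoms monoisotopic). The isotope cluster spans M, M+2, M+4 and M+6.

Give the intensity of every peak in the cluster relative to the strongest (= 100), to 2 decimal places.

Element Lm pattern (n=2): 0.269361 : 0.499278 : 0.231361
Rhenium pattern (n=1): 0.3740 : 0.6260
Convolve the two distributions (both contribute in 2-u steps):
  M: 0.269361×0.3740 = 0.100741
  M+2: 0.269361×0.6260 + 0.499278×0.3740 = 0.355350
  M+4: 0.499278×0.6260 + 0.231361×0.3740 = 0.399077
  M+6: 0.231361×0.6260 = 0.144832
Scale to base peak (0.399077) = 100: 25.24 : 89.04 : 100.00 : 36.29

25.24 : 89.04 : 100.00 : 36.29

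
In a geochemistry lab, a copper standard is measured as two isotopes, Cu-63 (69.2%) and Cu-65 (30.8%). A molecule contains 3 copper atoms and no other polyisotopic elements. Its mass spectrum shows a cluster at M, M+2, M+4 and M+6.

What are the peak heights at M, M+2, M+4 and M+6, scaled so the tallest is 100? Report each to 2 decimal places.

74.89 : 100.00 : 44.51 : 6.60

The 3 Cu atoms are independent, so intensities follow the terms of (0.692 + 0.308)^3.
P(M) = 0.692^3 = 0.331374
P(M+2) = 3 × 0.692^2 × 0.308^1 = 0.442470
P(M+4) = 3 × 0.692^1 × 0.308^2 = 0.196938
P(M+6) = 0.308^3 = 0.029218
The M+2 peak is largest (0.442470); scaling to 100 gives 74.89 : 100.00 : 44.51 : 6.60.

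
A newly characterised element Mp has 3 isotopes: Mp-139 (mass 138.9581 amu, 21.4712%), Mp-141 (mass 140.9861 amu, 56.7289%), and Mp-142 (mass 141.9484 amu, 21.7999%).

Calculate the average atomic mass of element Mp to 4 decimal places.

The abundance-weighted mean is 0.214712 × 138.9581 + 0.567289 × 140.9861 + 0.217999 × 141.9484
= 29.83597 + 79.97986 + 30.94461 = 140.76044 amu

140.7604 amu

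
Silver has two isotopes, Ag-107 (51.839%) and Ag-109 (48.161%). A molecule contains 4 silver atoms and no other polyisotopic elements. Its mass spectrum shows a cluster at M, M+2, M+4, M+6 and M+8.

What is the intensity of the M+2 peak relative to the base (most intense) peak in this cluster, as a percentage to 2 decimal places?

Term probabilities: M 0.0722, M+2 0.2684, M+4 0.3740, M+6 0.2316, M+8 0.0538. Base peak = M+4.
P(M+4) = C(4,2) × 0.51839^2 × 0.48161^2 = 6 × 0.26872819 × 0.23194819 = 0.373986 (base)
P(M+2) = C(4,1) × 0.51839^3 × 0.48161^1 = 4 × 0.13930601 × 0.48161 = 0.268365
Relative intensity = 0.268365 / 0.373986 × 100 = 71.76

71.76%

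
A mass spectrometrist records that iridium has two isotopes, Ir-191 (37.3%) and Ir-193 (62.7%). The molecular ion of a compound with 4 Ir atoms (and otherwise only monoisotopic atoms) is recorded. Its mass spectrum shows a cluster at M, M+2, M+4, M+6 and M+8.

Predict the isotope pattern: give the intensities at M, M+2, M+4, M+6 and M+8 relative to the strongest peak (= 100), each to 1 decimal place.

The 4 Ir atoms are independent, so intensities follow the terms of (0.373 + 0.627)^4.
P(M) = 0.373^4 = 0.019357
P(M+2) = 4 × 0.373^3 × 0.627^1 = 0.130153
P(M+4) = 6 × 0.373^2 × 0.627^2 = 0.328174
P(M+6) = 4 × 0.373^1 × 0.627^3 = 0.367766
P(M+8) = 0.627^4 = 0.154550
The M+6 peak is largest (0.367766); scaling to 100 gives 5.3 : 35.4 : 89.2 : 100.0 : 42.0.

5.3 : 35.4 : 89.2 : 100.0 : 42.0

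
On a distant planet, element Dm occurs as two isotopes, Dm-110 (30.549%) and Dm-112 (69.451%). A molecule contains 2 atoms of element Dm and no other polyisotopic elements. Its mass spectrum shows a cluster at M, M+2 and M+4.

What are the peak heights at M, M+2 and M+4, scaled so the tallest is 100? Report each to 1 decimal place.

19.3 : 88.0 : 100.0

The 2 Dm atoms are independent, so intensities follow the terms of (0.30549 + 0.69451)^2.
P(M) = 0.30549^2 = 0.093324
P(M+2) = 2 × 0.30549^1 × 0.69451^1 = 0.424332
P(M+4) = 0.69451^2 = 0.482344
The M+4 peak is largest (0.482344); scaling to 100 gives 19.3 : 88.0 : 100.0.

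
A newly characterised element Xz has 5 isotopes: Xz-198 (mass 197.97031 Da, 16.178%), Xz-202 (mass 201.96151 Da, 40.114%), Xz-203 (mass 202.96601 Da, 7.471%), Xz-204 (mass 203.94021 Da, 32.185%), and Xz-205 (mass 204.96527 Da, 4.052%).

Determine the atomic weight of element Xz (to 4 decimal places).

Weight each isotope mass by its fractional abundance: 0.16178 × 197.97031 + 0.40114 × 201.96151 + 0.07471 × 202.96601 + 0.32185 × 203.94021 + 0.04052 × 204.96527
= 32.027637 + 81.014840 + 15.163591 + 65.638157 + 8.305193 = 202.149418 Da

202.1494 Da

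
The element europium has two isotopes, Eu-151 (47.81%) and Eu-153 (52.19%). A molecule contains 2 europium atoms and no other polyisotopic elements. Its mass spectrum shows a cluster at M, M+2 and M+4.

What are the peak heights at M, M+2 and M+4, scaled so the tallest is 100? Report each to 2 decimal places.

45.80 : 100.00 : 54.58

The 2 Eu atoms are independent, so intensities follow the terms of (0.4781 + 0.5219)^2.
P(M) = 0.4781^2 = 0.228580
P(M+2) = 2 × 0.4781^1 × 0.5219^1 = 0.499041
P(M+4) = 0.5219^2 = 0.272380
The M+2 peak is largest (0.499041); scaling to 100 gives 45.80 : 100.00 : 54.58.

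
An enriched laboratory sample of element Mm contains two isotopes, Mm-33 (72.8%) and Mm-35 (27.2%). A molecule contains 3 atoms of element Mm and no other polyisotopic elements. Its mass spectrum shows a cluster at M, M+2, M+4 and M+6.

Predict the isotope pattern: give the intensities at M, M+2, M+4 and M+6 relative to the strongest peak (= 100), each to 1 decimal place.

89.2 : 100.0 : 37.4 : 4.7

Expanding (0.728 + 0.272)^3:
P(M) = 0.728^3 = 0.385828
P(M+2) = 3 × 0.728^2 × 0.272^1 = 0.432467
P(M+4) = 3 × 0.728^1 × 0.272^2 = 0.161581
P(M+6) = 0.272^3 = 0.020124
The M+2 peak is largest (0.432467); scaling to 100 gives 89.2 : 100.0 : 37.4 : 4.7.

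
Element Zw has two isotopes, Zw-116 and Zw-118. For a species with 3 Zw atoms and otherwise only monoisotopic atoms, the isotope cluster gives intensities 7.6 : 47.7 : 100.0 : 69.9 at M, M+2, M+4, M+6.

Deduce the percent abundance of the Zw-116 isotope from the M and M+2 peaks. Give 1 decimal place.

If p is the fraction of Zw that is Zw-116, then I(M+2)/I(M) = [C(3,1)·p^2·(1−p)] / p^3 = 3·(1−p)/p = 47.7/7.6 = 6.2763
(1−p)/p = 6.2763/3 = 2.0921  ⇒  p = 1/(1 + 2.0921) = 0.3234
Zw-116: 32.3%, Zw-118: 67.7%.

32.3%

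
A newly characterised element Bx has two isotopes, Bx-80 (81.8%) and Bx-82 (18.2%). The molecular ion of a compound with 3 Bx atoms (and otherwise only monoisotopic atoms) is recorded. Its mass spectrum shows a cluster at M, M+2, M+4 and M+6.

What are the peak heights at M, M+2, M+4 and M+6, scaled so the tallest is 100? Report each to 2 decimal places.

Each Bx atom is independently Bx-80 (p = 0.818) or Bx-82 (q = 0.182); the cluster is the binomial expansion (p + q)^3.
P(M) = 0.818^3 = 0.547343
P(M+2) = 3 × 0.818^2 × 0.182^1 = 0.365342
P(M+4) = 3 × 0.818^1 × 0.182^2 = 0.081286
P(M+6) = 0.182^3 = 0.006029
The M peak is largest (0.547343); scaling to 100 gives 100.00 : 66.75 : 14.85 : 1.10.

100.00 : 66.75 : 14.85 : 1.10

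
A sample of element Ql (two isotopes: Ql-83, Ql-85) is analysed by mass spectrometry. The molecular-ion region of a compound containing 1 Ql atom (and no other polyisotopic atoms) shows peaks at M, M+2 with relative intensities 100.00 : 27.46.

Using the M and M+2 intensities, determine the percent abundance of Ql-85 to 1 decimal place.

If p is the fraction of Ql that is Ql-83, then I(M+2)/I(M) = [C(1,1)·p^0·(1−p)] / p^1 = 1·(1−p)/p = 27.46/100.00 = 0.2746
(1−p)/p = 0.2746/1 = 0.2746  ⇒  p = 1/(1 + 0.2746) = 0.7846
Ql-83: 78.5%, Ql-85: 21.5%.

21.5%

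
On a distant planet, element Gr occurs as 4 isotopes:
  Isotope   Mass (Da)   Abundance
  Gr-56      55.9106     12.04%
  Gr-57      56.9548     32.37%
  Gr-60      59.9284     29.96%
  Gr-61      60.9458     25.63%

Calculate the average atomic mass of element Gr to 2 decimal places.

The abundance-weighted mean is 0.1204 × 55.9106 + 0.3237 × 56.9548 + 0.2996 × 59.9284 + 0.2563 × 60.9458
= 6.73164 + 18.43627 + 17.95455 + 15.62041 = 58.74287 Da

58.74 Da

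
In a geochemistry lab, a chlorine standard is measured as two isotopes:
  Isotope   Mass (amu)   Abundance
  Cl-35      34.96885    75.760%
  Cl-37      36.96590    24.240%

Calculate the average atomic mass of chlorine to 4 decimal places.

The abundance-weighted mean is 0.75760 × 34.96885 + 0.24240 × 36.96590
= 26.492401 + 8.960534 = 35.452935 amu

35.4529 amu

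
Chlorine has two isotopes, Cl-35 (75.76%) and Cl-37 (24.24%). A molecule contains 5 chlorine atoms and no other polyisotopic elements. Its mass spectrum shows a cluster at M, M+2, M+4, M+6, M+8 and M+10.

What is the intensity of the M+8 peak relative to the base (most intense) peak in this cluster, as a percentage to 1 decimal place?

3.3%

(0.7576 + 0.2424)^5 gives M 0.2496, M+2 0.3993, M+4 0.2555, M+6 0.0817, M+8 0.0131, M+10 0.0008; the largest is M+2.
P(M+2) = C(5,1) × 0.7576^4 × 0.2424^1 = 5 × 0.32942751 × 0.2424 = 0.399266 (base)
P(M+8) = C(5,4) × 0.7576^1 × 0.2424^4 = 5 × 0.7576 × 0.00345247 = 0.013078
Relative intensity = 0.013078 / 0.399266 × 100 = 3.3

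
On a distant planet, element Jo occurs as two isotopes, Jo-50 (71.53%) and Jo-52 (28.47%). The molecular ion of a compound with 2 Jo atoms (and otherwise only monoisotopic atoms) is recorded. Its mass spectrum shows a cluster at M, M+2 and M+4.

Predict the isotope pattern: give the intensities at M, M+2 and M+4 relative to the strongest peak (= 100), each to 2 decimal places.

100.00 : 79.60 : 15.84

The 2 Jo atoms are independent, so intensities follow the terms of (0.7153 + 0.2847)^2.
P(M) = 0.7153^2 = 0.511654
P(M+2) = 2 × 0.7153^1 × 0.2847^1 = 0.407292
P(M+4) = 0.2847^2 = 0.081054
The M peak is largest (0.511654); scaling to 100 gives 100.00 : 79.60 : 15.84.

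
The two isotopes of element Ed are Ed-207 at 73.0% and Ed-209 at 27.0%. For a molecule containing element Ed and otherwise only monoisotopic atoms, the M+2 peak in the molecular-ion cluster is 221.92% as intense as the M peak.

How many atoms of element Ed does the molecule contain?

6

For n independent Ed atoms, I(M+2)/I(M) = n · (abundance Ed-209) / (abundance Ed-207) = n · 0.270/0.730.
n = 2.2192 × 0.730/0.270 = 6.00 ≈ 6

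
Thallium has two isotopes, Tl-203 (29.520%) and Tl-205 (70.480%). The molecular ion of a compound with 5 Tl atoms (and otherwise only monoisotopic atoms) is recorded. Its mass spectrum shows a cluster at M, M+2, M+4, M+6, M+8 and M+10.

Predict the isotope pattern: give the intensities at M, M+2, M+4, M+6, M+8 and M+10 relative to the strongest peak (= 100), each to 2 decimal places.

Each Tl atom is independently Tl-203 (p = 0.29520) or Tl-205 (q = 0.70480); the cluster is the binomial expansion (p + q)^5.
P(M) = 0.29520^5 = 0.002242
P(M+2) = 5 × 0.29520^4 × 0.70480^1 = 0.026761
P(M+4) = 10 × 0.29520^3 × 0.70480^2 = 0.127785
P(M+6) = 10 × 0.29520^2 × 0.70480^3 = 0.305092
P(M+8) = 5 × 0.29520^1 × 0.70480^4 = 0.364208
P(M+10) = 0.70480^5 = 0.173912
The M+8 peak is largest (0.364208); scaling to 100 gives 0.62 : 7.35 : 35.09 : 83.77 : 100.00 : 47.75.

0.62 : 7.35 : 35.09 : 83.77 : 100.00 : 47.75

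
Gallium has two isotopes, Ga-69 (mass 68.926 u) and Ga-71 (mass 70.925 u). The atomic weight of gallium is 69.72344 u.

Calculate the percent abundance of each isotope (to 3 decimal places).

With x = fraction of Ga-69 (so Ga-71 is 1 − x):
68.926·x + 70.925·(1 − x) = 69.72344
(68.926 − 70.925)·x = 69.72344 − 70.925
x = -1.20156 / -1.999 = 0.60108 → 60.108% Ga-69, 39.892% Ga-71.

Ga-69: 60.108%, Ga-71: 39.892%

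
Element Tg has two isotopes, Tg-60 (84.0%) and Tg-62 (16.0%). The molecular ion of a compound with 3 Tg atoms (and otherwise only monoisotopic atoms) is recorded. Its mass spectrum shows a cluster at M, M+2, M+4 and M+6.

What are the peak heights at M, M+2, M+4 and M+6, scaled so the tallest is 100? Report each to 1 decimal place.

Each Tg atom is independently Tg-60 (p = 0.840) or Tg-62 (q = 0.160); the cluster is the binomial expansion (p + q)^3.
P(M) = 0.840^3 = 0.592704
P(M+2) = 3 × 0.840^2 × 0.160^1 = 0.338688
P(M+4) = 3 × 0.840^1 × 0.160^2 = 0.064512
P(M+6) = 0.160^3 = 0.004096
The M peak is largest (0.592704); scaling to 100 gives 100.0 : 57.1 : 10.9 : 0.7.

100.0 : 57.1 : 10.9 : 0.7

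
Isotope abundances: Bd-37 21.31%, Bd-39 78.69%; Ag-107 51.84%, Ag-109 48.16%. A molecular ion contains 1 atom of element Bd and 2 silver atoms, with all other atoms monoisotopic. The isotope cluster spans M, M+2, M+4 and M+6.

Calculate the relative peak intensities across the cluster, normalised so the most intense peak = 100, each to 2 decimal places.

Element Bd pattern (n=1): 0.2131 : 0.7869
Silver pattern (n=2): 0.26873856 : 0.49932288 : 0.23193856
Convolve the two distributions (both contribute in 2-u steps):
  M: 0.2131×0.26873856 = 0.057268
  M+2: 0.2131×0.49932288 + 0.7869×0.26873856 = 0.317876
  M+4: 0.2131×0.23193856 + 0.7869×0.49932288 = 0.442343
  M+6: 0.7869×0.23193856 = 0.182512
Scale to base peak (0.442343) = 100: 12.95 : 71.86 : 100.00 : 41.26

12.95 : 71.86 : 100.00 : 41.26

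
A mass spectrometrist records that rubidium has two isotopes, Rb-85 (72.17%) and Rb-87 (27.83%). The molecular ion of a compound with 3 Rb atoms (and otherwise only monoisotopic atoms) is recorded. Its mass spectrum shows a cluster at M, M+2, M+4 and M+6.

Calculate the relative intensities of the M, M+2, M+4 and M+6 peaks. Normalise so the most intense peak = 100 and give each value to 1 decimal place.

86.4 : 100.0 : 38.6 : 5.0

The 3 Rb atoms are independent, so intensities follow the terms of (0.7217 + 0.2783)^3.
P(M) = 0.7217^3 = 0.375898
P(M+2) = 3 × 0.7217^2 × 0.2783^1 = 0.434858
P(M+4) = 3 × 0.7217^1 × 0.2783^2 = 0.167689
P(M+6) = 0.2783^3 = 0.021555
The M+2 peak is largest (0.434858); scaling to 100 gives 86.4 : 100.0 : 38.6 : 5.0.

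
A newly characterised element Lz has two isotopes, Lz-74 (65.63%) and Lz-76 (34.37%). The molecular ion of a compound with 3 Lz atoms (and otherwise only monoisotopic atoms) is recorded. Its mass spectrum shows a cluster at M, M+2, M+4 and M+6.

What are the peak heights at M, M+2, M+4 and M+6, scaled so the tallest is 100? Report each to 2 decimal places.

63.65 : 100.00 : 52.37 : 9.14

The 3 Lz atoms are independent, so intensities follow the terms of (0.6563 + 0.3437)^3.
P(M) = 0.6563^3 = 0.282688
P(M+2) = 3 × 0.6563^2 × 0.3437^1 = 0.444125
P(M+4) = 3 × 0.6563^1 × 0.3437^2 = 0.232586
P(M+6) = 0.3437^3 = 0.040601
The M+2 peak is largest (0.444125); scaling to 100 gives 63.65 : 100.00 : 52.37 : 9.14.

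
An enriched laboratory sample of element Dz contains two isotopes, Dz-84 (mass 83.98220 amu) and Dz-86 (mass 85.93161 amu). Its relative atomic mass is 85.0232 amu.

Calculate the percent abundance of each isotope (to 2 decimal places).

With x = fraction of Dz-84 (so Dz-86 is 1 − x):
83.98220·x + 85.93161·(1 − x) = 85.0232
(83.98220 − 85.93161)·x = 85.0232 − 85.93161
x = -0.90841 / -1.94941 = 0.46599 → 46.60% Dz-84, 53.40% Dz-86.

Dz-84: 46.60%, Dz-86: 53.40%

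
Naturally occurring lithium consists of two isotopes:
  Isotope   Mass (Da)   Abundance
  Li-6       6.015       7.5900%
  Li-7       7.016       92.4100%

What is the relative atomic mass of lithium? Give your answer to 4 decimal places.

Average mass = Σ (abundance × isotope mass) = 0.075900 × 6.015 + 0.924100 × 7.016
= 0.45654 + 6.48349 = 6.94003 Da

6.9400 Da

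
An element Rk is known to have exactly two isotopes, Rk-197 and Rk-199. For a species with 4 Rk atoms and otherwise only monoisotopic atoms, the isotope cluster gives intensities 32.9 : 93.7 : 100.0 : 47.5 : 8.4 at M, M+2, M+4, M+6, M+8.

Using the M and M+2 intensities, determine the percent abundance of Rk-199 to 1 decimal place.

41.6%

Write p for the Rk-197 fraction. I(M+2)/I(M) = [C(4,1)·p^3·(1−p)] / p^4 = 4·(1−p)/p = 93.7/32.9 = 2.8480
(1−p)/p = 2.8480/4 = 0.7120  ⇒  p = 1/(1 + 0.7120) = 0.5841
Rk-197: 58.4%, Rk-199: 41.6%.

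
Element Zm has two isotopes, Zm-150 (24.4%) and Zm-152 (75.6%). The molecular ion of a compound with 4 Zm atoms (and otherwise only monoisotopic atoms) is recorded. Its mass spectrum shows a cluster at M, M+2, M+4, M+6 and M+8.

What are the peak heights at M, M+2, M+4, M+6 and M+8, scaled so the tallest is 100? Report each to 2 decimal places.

0.84 : 10.42 : 48.41 : 100.00 : 77.46

Each Zm atom is independently Zm-150 (p = 0.244) or Zm-152 (q = 0.756); the cluster is the binomial expansion (p + q)^4.
P(M) = 0.244^4 = 0.003545
P(M+2) = 4 × 0.244^3 × 0.756^1 = 0.043929
P(M+4) = 6 × 0.244^2 × 0.756^2 = 0.204162
P(M+6) = 4 × 0.244^1 × 0.756^3 = 0.421711
P(M+8) = 0.756^4 = 0.326653
The M+6 peak is largest (0.421711); scaling to 100 gives 0.84 : 10.42 : 48.41 : 100.00 : 77.46.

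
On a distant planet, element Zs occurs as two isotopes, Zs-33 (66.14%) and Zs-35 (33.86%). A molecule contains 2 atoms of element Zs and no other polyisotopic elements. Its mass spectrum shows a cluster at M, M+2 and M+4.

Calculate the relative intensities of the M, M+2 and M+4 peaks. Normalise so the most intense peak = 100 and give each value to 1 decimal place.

Expanding (0.6614 + 0.3386)^2:
P(M) = 0.6614^2 = 0.437450
P(M+2) = 2 × 0.6614^1 × 0.3386^1 = 0.447900
P(M+4) = 0.3386^2 = 0.114650
The M+2 peak is largest (0.447900); scaling to 100 gives 97.7 : 100.0 : 25.6.

97.7 : 100.0 : 25.6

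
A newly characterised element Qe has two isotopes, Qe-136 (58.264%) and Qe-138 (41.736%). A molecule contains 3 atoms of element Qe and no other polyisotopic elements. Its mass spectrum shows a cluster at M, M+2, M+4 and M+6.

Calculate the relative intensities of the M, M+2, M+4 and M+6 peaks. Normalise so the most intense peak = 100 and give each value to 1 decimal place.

Each Qe atom is independently Qe-136 (p = 0.58264) or Qe-138 (q = 0.41736); the cluster is the binomial expansion (p + q)^3.
P(M) = 0.58264^3 = 0.197788
P(M+2) = 3 × 0.58264^2 × 0.41736^1 = 0.425043
P(M+4) = 3 × 0.58264^1 × 0.41736^2 = 0.304469
P(M+6) = 0.41736^3 = 0.072700
The M+2 peak is largest (0.425043); scaling to 100 gives 46.5 : 100.0 : 71.6 : 17.1.

46.5 : 100.0 : 71.6 : 17.1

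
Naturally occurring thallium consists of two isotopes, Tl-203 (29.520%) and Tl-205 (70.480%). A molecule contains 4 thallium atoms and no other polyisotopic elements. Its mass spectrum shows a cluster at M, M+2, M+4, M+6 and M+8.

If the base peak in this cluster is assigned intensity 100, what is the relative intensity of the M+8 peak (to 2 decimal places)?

59.69

Binomial terms of (0.29520 + 0.70480)^4: M 0.0076, M+2 0.0725, M+4 0.2597, M+6 0.4134, M+8 0.2468 → M+6 is the base peak.
P(M+6) = C(4,3) × 0.29520^1 × 0.70480^3 = 4 × 0.2952 × 0.35010449 = 0.413403 (base)
P(M+8) = C(4,4) × 0.29520^0 × 0.70480^4 = 1 × 1.0000 × 0.24675365 = 0.246754
Relative intensity = 0.246754 / 0.413403 × 100 = 59.69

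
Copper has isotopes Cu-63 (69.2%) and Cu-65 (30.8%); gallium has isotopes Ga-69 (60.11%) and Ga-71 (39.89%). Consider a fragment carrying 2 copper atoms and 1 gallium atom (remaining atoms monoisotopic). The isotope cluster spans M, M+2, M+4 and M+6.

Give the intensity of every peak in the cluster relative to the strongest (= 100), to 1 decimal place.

64.4 : 100.0 : 50.8 : 8.5

Copper pattern (n=2): 0.478864 : 0.426272 : 0.094864
Gallium pattern (n=1): 0.6011 : 0.3989
Convolve the two distributions (both contribute in 2-u steps):
  M: 0.478864×0.6011 = 0.287845
  M+2: 0.478864×0.3989 + 0.426272×0.6011 = 0.447251
  M+4: 0.426272×0.3989 + 0.094864×0.6011 = 0.227063
  M+6: 0.094864×0.3989 = 0.037841
Scale to base peak (0.447251) = 100: 64.4 : 100.0 : 50.8 : 8.5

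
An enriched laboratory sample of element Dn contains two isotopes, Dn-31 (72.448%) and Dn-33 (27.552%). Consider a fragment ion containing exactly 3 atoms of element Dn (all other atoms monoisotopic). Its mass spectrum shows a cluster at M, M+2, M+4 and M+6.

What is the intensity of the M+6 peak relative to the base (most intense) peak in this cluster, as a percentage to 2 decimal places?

Binomial terms of (0.72448 + 0.27552)^3: M 0.3803, M+2 0.4338, M+4 0.1650, M+6 0.0209 → M+2 is the base peak.
P(M+2) = C(3,1) × 0.72448^2 × 0.27552^1 = 3 × 0.52487127 × 0.27552 = 0.433838 (base)
P(M+6) = C(3,3) × 0.72448^0 × 0.27552^3 = 1 × 1.0000 × 0.02091507 = 0.020915
Relative intensity = 0.020915 / 0.433838 × 100 = 4.82

4.82%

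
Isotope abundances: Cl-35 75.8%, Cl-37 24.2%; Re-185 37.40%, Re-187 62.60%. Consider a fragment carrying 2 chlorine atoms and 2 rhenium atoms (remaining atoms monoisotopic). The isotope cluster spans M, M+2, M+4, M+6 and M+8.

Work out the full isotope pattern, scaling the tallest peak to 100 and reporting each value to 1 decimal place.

19.8 : 79.1 : 100.0 : 42.3 : 5.7

Chlorine pattern (n=2): 0.574564 : 0.366872 : 0.058564
Rhenium pattern (n=2): 0.139876 : 0.468248 : 0.391876
Convolve the two distributions (both contribute in 2-u steps):
  M: 0.574564×0.139876 = 0.080368
  M+2: 0.574564×0.468248 + 0.366872×0.139876 = 0.320355
  M+4: 0.574564×0.391876 + 0.366872×0.468248 + 0.058564×0.139876 = 0.405137
  M+6: 0.366872×0.391876 + 0.058564×0.468248 = 0.171191
  M+8: 0.058564×0.391876 = 0.022950
Scale to base peak (0.405137) = 100: 19.8 : 79.1 : 100.0 : 42.3 : 5.7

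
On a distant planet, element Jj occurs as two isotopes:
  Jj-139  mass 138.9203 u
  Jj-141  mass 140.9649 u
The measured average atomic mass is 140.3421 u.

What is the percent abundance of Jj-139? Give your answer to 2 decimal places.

Let x be the fractional abundance of Jj-139; then Jj-141 has abundance 1 − x.
138.9203·x + 140.9649·(1 − x) = 140.3421
(138.9203 − 140.9649)·x = 140.3421 − 140.9649
x = -0.6228 / -2.0446 = 0.30461 → 30.46% Jj-139, 69.54% Jj-141.

30.46%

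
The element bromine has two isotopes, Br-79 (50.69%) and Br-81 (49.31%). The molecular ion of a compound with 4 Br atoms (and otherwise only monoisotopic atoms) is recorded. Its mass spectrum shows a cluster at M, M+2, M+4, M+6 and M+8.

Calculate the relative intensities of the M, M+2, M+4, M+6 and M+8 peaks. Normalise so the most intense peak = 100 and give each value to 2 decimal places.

17.61 : 68.53 : 100.00 : 64.85 : 15.77

Expanding (0.5069 + 0.4931)^4:
P(M) = 0.5069^4 = 0.066022
P(M+2) = 4 × 0.5069^3 × 0.4931^1 = 0.256899
P(M+4) = 6 × 0.5069^2 × 0.4931^2 = 0.374857
P(M+6) = 4 × 0.5069^1 × 0.4931^3 = 0.243101
P(M+8) = 0.4931^4 = 0.059121
The M+4 peak is largest (0.374857); scaling to 100 gives 17.61 : 68.53 : 100.00 : 64.85 : 15.77.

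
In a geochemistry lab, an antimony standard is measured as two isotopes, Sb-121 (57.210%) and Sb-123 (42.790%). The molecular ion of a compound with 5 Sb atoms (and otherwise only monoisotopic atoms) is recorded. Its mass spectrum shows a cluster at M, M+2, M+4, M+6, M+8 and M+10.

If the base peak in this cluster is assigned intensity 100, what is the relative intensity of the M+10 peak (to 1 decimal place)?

Term probabilities: M 0.0613, M+2 0.2292, M+4 0.3428, M+6 0.2564, M+8 0.0959, M+10 0.0143. Base peak = M+4.
P(M+4) = C(5,2) × 0.57210^3 × 0.42790^2 = 10 × 0.18724742 × 0.18309841 = 0.342847 (base)
P(M+10) = C(5,5) × 0.57210^0 × 0.42790^5 = 1 × 1.0000 × 0.01434536 = 0.014345
Relative intensity = 0.014345 / 0.342847 × 100 = 4.2

4.2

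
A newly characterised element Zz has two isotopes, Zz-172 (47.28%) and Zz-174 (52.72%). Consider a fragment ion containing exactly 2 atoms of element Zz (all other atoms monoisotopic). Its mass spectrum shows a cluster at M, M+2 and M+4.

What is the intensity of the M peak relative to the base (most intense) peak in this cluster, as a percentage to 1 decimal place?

Term probabilities: M 0.2235, M+2 0.4985, M+4 0.2779. Base peak = M+2.
P(M+2) = C(2,1) × 0.4728^1 × 0.5272^1 = 2 × 0.4728 × 0.5272 = 0.498520 (base)
P(M) = C(2,0) × 0.4728^2 × 0.5272^0 = 1 × 0.22353984 × 1.0000 = 0.223540
Relative intensity = 0.223540 / 0.498520 × 100 = 44.8

44.8%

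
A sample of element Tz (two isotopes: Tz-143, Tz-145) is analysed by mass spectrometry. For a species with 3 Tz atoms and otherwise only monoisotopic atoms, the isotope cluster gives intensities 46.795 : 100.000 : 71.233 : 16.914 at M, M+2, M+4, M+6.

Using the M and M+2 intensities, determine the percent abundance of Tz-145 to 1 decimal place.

41.6%

Let p = fractional abundance of Tz-143. I(M+2)/I(M) = [C(3,1)·p^2·(1−p)] / p^3 = 3·(1−p)/p = 100.000/46.795 = 2.1370
(1−p)/p = 2.1370/3 = 0.7123  ⇒  p = 1/(1 + 0.7123) = 0.5840
Tz-143: 58.4%, Tz-145: 41.6%.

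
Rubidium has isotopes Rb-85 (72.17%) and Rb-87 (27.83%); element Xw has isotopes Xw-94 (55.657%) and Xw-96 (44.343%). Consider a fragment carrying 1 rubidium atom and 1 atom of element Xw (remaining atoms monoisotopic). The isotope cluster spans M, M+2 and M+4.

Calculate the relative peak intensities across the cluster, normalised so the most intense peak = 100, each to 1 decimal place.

84.6 : 100.0 : 26.0

Rubidium pattern (n=1): 0.7217 : 0.2783
Element Xw pattern (n=1): 0.55657 : 0.44343
Convolve the two distributions (both contribute in 2-u steps):
  M: 0.7217×0.55657 = 0.401677
  M+2: 0.7217×0.44343 + 0.2783×0.55657 = 0.474917
  M+4: 0.2783×0.44343 = 0.123407
Scale to base peak (0.474917) = 100: 84.6 : 100.0 : 26.0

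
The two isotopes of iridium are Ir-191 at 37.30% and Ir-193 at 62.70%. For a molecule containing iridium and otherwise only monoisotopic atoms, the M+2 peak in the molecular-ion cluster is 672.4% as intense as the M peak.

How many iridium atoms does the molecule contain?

With n Ir atoms, P(M+2)/P(M) = C(n,1)·p^(n−1)q / p^n = n·q/p = n · 0.6270/0.3730.
n = 6.724 × 0.3730/0.6270 = 4.00 ≈ 4

4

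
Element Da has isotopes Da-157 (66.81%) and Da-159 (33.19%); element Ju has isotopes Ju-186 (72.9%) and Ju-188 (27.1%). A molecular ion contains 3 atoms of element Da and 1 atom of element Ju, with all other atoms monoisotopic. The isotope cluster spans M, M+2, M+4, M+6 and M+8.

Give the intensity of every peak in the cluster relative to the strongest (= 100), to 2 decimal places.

Element Da pattern (n=3): 0.29821152 : 0.44443827 : 0.2207889 : 0.03656131
Element Ju pattern (n=1): 0.7290 : 0.2710
Convolve the two distributions (both contribute in 2-u steps):
  M: 0.29821152×0.7290 = 0.217396
  M+2: 0.29821152×0.2710 + 0.44443827×0.7290 = 0.404811
  M+4: 0.44443827×0.2710 + 0.2207889×0.7290 = 0.281398
  M+6: 0.2207889×0.2710 + 0.03656131×0.7290 = 0.086487
  M+8: 0.03656131×0.2710 = 0.009908
Scale to base peak (0.404811) = 100: 53.70 : 100.00 : 69.51 : 21.36 : 2.45

53.70 : 100.00 : 69.51 : 21.36 : 2.45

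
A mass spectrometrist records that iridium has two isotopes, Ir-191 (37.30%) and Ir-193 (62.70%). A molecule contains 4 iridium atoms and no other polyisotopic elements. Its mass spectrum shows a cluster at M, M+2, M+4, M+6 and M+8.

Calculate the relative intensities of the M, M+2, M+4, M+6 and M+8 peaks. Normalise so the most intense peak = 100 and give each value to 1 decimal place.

Expanding (0.3730 + 0.6270)^4:
P(M) = 0.3730^4 = 0.019357
P(M+2) = 4 × 0.3730^3 × 0.6270^1 = 0.130153
P(M+4) = 6 × 0.3730^2 × 0.6270^2 = 0.328174
P(M+6) = 4 × 0.3730^1 × 0.6270^3 = 0.367766
P(M+8) = 0.6270^4 = 0.154550
The M+6 peak is largest (0.367766); scaling to 100 gives 5.3 : 35.4 : 89.2 : 100.0 : 42.0.

5.3 : 35.4 : 89.2 : 100.0 : 42.0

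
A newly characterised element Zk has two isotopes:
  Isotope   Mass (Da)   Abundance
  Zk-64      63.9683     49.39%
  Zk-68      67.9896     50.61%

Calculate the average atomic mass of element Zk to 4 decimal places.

66.0035 Da

Weight each isotope mass by its fractional abundance: 0.4939 × 63.9683 + 0.5061 × 67.9896
= 31.59394 + 34.40954 = 66.00348 Da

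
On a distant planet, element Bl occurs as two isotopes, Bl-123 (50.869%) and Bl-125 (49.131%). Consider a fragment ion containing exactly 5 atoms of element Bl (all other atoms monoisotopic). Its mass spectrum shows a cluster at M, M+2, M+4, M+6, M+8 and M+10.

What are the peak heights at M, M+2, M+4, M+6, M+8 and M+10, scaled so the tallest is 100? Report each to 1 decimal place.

Expanding (0.50869 + 0.49131)^5:
P(M) = 0.50869^5 = 0.034062
P(M+2) = 5 × 0.50869^4 × 0.49131^1 = 0.164490
P(M+4) = 10 × 0.50869^3 × 0.49131^2 = 0.317739
P(M+6) = 10 × 0.50869^2 × 0.49131^3 = 0.306883
P(M+8) = 5 × 0.50869^1 × 0.49131^4 = 0.148199
P(M+10) = 0.49131^5 = 0.028627
The M+4 peak is largest (0.317739); scaling to 100 gives 10.7 : 51.8 : 100.0 : 96.6 : 46.6 : 9.0.

10.7 : 51.8 : 100.0 : 96.6 : 46.6 : 9.0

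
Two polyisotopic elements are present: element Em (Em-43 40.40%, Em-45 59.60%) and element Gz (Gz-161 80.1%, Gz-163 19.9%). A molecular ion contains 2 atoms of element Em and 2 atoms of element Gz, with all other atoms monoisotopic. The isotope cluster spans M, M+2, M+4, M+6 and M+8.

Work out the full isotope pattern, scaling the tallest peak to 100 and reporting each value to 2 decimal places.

27.00 : 93.07 : 100.00 : 34.11 : 3.63

Element Em pattern (n=2): 0.163216 : 0.481568 : 0.355216
Element Gz pattern (n=2): 0.641601 : 0.318798 : 0.039601
Convolve the two distributions (both contribute in 2-u steps):
  M: 0.163216×0.641601 = 0.104720
  M+2: 0.163216×0.318798 + 0.481568×0.641601 = 0.361007
  M+4: 0.163216×0.039601 + 0.481568×0.318798 + 0.355216×0.641601 = 0.387893
  M+6: 0.481568×0.039601 + 0.355216×0.318798 = 0.132313
  M+8: 0.355216×0.039601 = 0.014067
Scale to base peak (0.387893) = 100: 27.00 : 93.07 : 100.00 : 34.11 : 3.63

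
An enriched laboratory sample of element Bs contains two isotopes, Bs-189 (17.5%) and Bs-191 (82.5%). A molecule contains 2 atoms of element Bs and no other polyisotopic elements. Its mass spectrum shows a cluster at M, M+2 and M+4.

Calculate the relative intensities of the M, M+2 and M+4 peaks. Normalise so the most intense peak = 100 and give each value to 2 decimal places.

Expanding (0.175 + 0.825)^2:
P(M) = 0.175^2 = 0.030625
P(M+2) = 2 × 0.175^1 × 0.825^1 = 0.288750
P(M+4) = 0.825^2 = 0.680625
The M+4 peak is largest (0.680625); scaling to 100 gives 4.50 : 42.42 : 100.00.

4.50 : 42.42 : 100.00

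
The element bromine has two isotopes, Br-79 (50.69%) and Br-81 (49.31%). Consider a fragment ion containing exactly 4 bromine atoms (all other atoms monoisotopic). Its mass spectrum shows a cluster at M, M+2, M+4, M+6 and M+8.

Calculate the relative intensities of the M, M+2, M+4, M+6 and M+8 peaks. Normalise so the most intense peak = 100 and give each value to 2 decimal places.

Expanding (0.5069 + 0.4931)^4:
P(M) = 0.5069^4 = 0.066022
P(M+2) = 4 × 0.5069^3 × 0.4931^1 = 0.256899
P(M+4) = 6 × 0.5069^2 × 0.4931^2 = 0.374857
P(M+6) = 4 × 0.5069^1 × 0.4931^3 = 0.243101
P(M+8) = 0.4931^4 = 0.059121
The M+4 peak is largest (0.374857); scaling to 100 gives 17.61 : 68.53 : 100.00 : 64.85 : 15.77.

17.61 : 68.53 : 100.00 : 64.85 : 15.77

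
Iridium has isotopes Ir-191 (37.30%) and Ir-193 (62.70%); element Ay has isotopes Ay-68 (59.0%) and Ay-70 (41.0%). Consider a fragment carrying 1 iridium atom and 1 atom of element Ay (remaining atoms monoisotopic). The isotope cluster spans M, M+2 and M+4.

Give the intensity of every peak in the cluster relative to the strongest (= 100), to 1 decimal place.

42.1 : 100.0 : 49.2

Iridium pattern (n=1): 0.3730 : 0.6270
Element Ay pattern (n=1): 0.5900 : 0.4100
Convolve the two distributions (both contribute in 2-u steps):
  M: 0.3730×0.5900 = 0.220070
  M+2: 0.3730×0.4100 + 0.6270×0.5900 = 0.522860
  M+4: 0.6270×0.4100 = 0.257070
Scale to base peak (0.522860) = 100: 42.1 : 100.0 : 49.2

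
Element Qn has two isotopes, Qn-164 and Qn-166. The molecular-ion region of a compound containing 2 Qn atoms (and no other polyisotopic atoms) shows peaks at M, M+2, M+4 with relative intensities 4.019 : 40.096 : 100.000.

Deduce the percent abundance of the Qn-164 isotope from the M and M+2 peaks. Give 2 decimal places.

Let p = fractional abundance of Qn-164. I(M+2)/I(M) = [C(2,1)·p^1·(1−p)] / p^2 = 2·(1−p)/p = 40.096/4.019 = 9.9766
(1−p)/p = 9.9766/2 = 4.9883  ⇒  p = 1/(1 + 4.9883) = 0.1670
Qn-164: 16.70%, Qn-166: 83.30%.

16.70%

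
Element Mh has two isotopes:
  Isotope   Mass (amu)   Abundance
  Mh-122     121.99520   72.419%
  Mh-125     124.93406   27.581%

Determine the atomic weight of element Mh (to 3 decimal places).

122.806 amu

The abundance-weighted mean is 0.72419 × 121.99520 + 0.27581 × 124.93406
= 88.347704 + 34.458063 = 122.805767 amu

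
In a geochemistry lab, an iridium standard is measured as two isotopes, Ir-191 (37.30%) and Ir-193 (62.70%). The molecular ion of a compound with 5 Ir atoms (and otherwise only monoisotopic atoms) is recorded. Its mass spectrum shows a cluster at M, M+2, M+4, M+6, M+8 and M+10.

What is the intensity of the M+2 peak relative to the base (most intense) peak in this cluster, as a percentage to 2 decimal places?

17.70%

(0.3730 + 0.6270)^5 gives M 0.0072, M+2 0.0607, M+4 0.2040, M+6 0.3429, M+8 0.2882, M+10 0.0969; the largest is M+6.
P(M+6) = C(5,3) × 0.3730^2 × 0.6270^3 = 10 × 0.139129 × 0.24649188 = 0.342942 (base)
P(M+2) = C(5,1) × 0.3730^4 × 0.6270^1 = 5 × 0.01935688 × 0.6270 = 0.060684
Relative intensity = 0.060684 / 0.342942 × 100 = 17.70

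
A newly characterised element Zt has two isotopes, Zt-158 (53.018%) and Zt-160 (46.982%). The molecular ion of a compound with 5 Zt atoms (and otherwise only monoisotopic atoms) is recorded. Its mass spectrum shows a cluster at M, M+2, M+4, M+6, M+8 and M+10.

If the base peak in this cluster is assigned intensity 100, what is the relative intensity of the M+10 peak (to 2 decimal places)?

6.96

(0.53018 + 0.46982)^5 gives M 0.0419, M+2 0.1856, M+4 0.3290, M+6 0.2915, M+8 0.1292, M+10 0.0229; the largest is M+4.
P(M+4) = C(5,2) × 0.53018^3 × 0.46982^2 = 10 × 0.14902874 × 0.22073083 = 0.328952 (base)
P(M+10) = C(5,5) × 0.53018^0 × 0.46982^5 = 1 × 1.0000 × 0.02289062 = 0.022891
Relative intensity = 0.022891 / 0.328952 × 100 = 6.96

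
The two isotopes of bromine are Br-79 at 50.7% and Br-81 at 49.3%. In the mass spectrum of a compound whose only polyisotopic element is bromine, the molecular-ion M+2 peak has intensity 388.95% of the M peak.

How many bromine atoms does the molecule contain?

4

For n independent Br atoms, I(M+2)/I(M) = n · (abundance Br-81) / (abundance Br-79) = n · 0.493/0.507.
n = 3.8895 × 0.507/0.493 = 4.00 ≈ 4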